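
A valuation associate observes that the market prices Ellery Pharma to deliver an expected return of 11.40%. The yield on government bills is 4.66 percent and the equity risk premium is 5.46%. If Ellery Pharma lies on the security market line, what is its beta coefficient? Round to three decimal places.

1.234

β = (E(R) − R_f) / MRP = (11.40% − 4.66%) / 5.46% = 6.74% / 5.46% = 1.234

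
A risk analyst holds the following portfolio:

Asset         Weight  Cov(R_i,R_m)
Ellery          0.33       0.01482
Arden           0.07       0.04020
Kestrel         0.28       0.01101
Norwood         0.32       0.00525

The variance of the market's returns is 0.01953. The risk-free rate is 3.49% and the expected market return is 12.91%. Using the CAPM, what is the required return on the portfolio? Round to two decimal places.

β_Ellery = 0.01482 / 0.01953 = 0.7588
β_Arden = 0.04020 / 0.01953 = 2.0584
β_Kestrel = 0.01101 / 0.01953 = 0.5637
β_Norwood = 0.00525 / 0.01953 = 0.2688
β_P = Σ w_i β_i = 0.33×0.7588 + 0.07×2.0584 + 0.28×0.5637 + 0.32×0.2688 = 0.6383
MRP = 12.91% − 3.49% = 9.42%
E(R_P) = R_f + β_P × MRP = 3.49% + 0.6383 × 9.42% = 9.50%

9.50%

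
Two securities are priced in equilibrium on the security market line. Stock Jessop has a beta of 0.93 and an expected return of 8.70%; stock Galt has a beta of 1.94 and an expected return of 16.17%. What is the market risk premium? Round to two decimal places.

7.40%

Both satisfy E(R) = R_f + β·MRP, so the slope of the SML is
MRP = (16.17% − 8.70%) / (1.94 − 0.93) = 7.47% / 1.01 = 7.3960%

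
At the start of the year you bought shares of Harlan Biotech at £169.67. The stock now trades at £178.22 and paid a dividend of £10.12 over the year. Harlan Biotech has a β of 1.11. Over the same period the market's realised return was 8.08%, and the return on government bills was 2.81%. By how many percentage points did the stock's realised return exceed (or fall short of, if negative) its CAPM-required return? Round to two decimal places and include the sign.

+2.34%

Realised HPR = (P1 + D1 − P0) / P0 = (178.22 + 10.12 − 169.67) / 169.67 = 18.67 / 169.67 = 11.0037%
MRP = 8.08% − 2.81% = 5.27%
CAPM required = R_f + β·MRP = 2.81% + 1.11 × 5.27% = 8.6597%
α = realised − required = 11.0037% − 8.6597% = +2.34%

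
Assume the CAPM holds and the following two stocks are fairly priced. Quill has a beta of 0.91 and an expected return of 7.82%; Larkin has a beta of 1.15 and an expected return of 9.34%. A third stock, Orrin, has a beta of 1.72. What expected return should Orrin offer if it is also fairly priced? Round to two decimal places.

12.95%

MRP (SML slope) = (9.34% − 7.82%) / (1.15 − 0.91) = 1.52% / 0.24 = 6.3333%
R_f (intercept) = 7.82% − 0.91 × 6.3333% = 2.0567%
E(R_Orrin) = R_f + β × MRP = 2.0567% + 1.72 × 6.3333% = 12.95%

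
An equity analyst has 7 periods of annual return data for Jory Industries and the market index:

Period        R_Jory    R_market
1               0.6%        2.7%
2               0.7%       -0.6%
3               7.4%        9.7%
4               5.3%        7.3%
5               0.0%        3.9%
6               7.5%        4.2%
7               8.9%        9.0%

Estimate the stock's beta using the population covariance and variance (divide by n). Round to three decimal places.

0.809

Mean R_i = (0.6 + 0.7 + 7.4 + 5.3 + 0.0 + 7.5 + 8.9) / 7 = 4.3429%
Mean R_m = (2.7 − 0.6 + 9.7 + 7.3 + 3.9 + 4.2 + 9.0) / 7 = 5.1714%
Σ(R_i − R̄_i)(R_m − R̄_m) = 66.0586  ⇒  Cov = 66.0586 / 7 = 9.4369
Σ(R_m − R̄_m)² = 81.6743  ⇒  Var(R_m) = 81.6743 / 7 = 11.6678
β = Cov / Var(R_m) = 9.4369 / 11.6678 = 0.8088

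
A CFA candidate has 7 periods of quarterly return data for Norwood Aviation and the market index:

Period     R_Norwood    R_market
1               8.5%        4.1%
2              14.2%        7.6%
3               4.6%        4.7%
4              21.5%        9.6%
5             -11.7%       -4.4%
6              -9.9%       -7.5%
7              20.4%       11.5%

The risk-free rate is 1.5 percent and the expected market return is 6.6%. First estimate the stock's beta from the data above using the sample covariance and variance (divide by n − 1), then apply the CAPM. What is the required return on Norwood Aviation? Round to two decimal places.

10.87%

Mean R_i = (8.5 + 14.2 + 4.6 + 21.5 − 11.7 − 9.9 + 20.4) / 7 = 6.8000%
Mean R_m = (4.1 + 7.6 + 4.7 + 9.6 − 4.4 − 7.5 + 11.5) / 7 = 3.6571%
Σ(R_i − R̄_i)(R_m − R̄_m) = 557.0400  ⇒  Cov = 557.0400 / 6 = 92.8400
Σ(R_m − R̄_m)² = 303.0571  ⇒  Var(R_m) = 303.0571 / 6 = 50.5095
β = Cov / Var(R_m) = 92.8400 / 50.5095 = 1.8381
MRP = 6.6% − 1.5% = 5.10%
E(R) = R_f + β × MRP = 1.5% + 1.8381 × 5.1% = 10.87%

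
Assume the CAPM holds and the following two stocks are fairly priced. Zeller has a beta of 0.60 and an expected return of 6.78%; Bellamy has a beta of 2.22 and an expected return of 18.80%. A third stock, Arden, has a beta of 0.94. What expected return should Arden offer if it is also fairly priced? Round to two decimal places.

MRP (SML slope) = (18.80% − 6.78%) / (2.22 − 0.60) = 12.02% / 1.62 = 7.4198%
R_f (intercept) = 6.78% − 0.60 × 7.4198% = 2.3281%
E(R_Arden) = R_f + β × MRP = 2.3281% + 0.94 × 7.4198% = 9.30%

9.30%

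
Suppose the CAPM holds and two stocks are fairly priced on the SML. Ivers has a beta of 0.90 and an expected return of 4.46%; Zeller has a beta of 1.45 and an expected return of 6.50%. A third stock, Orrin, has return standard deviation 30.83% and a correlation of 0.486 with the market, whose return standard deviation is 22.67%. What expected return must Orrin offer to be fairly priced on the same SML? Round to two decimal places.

MRP = (6.50% − 4.46%) / (1.45 − 0.90) = 3.7091%
R_f = 4.46% − 0.90 × 3.7091% = 1.1218%
β_Orrin = ρ·σ_i/σ_m = 0.486 × 30.83 / 22.67 = 0.6609
E(R_Orrin) = R_f + β × MRP = 1.1218% + 0.6609 × 3.7091% = 3.57%

3.57%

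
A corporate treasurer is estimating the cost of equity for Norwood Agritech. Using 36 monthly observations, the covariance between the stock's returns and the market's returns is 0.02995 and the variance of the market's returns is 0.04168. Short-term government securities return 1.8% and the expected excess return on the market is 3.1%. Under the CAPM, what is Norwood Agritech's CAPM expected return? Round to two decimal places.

β = Cov(R_i, R_m) / Var(R_m) = 0.02995 / 0.04168 = 0.7186
E(R) = R_f + β × MRP = 1.8% + 0.7186 × 3.1% = 4.03%

4.03%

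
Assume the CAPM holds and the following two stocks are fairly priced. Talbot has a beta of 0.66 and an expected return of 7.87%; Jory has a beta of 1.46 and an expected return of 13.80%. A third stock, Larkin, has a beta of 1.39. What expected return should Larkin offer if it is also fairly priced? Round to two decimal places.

13.28%

MRP (SML slope) = (13.80% − 7.87%) / (1.46 − 0.66) = 5.93% / 0.80 = 7.4125%
R_f (intercept) = 7.87% − 0.66 × 7.4125% = 2.9778%
E(R_Larkin) = R_f + β × MRP = 2.9778% + 1.39 × 7.4125% = 13.28%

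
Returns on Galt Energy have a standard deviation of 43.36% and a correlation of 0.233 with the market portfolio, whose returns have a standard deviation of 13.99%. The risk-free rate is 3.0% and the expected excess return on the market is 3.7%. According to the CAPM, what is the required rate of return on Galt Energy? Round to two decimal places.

β = ρ × σ_i / σ_m = 0.233 × 43.36% / 13.99% = 0.7222
E(R) = 3.0% + 0.7222 × 3.7% = 5.67%

5.67%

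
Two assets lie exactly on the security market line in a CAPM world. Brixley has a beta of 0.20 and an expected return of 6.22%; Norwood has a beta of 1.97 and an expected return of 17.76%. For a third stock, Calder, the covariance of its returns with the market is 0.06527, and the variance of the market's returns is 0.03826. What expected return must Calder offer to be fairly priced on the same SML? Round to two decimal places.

MRP = (17.76% − 6.22%) / (1.97 − 0.20) = 6.5198%
R_f = 6.22% − 0.20 × 6.5198% = 4.9160%
β_Calder = Cov / Var(R_m) = 0.06527 / 0.03826 = 1.7060
E(R_Calder) = R_f + β × MRP = 4.9160% + 1.7060 × 6.5198% = 16.04%

16.04%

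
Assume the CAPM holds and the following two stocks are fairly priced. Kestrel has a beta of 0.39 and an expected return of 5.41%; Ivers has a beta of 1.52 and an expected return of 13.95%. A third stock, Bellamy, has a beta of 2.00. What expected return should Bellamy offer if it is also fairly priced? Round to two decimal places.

17.58%

MRP (SML slope) = (13.95% − 5.41%) / (1.52 − 0.39) = 8.54% / 1.13 = 7.5575%
R_f (intercept) = 5.41% − 0.39 × 7.5575% = 2.4626%
E(R_Bellamy) = R_f + β × MRP = 2.4626% + 2.00 × 7.5575% = 17.58%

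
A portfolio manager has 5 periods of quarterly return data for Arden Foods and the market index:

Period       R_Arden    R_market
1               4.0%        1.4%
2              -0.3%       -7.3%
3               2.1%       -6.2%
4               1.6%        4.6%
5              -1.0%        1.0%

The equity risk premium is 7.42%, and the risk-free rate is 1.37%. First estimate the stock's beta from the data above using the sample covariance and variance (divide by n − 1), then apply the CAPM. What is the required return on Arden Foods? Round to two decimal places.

Mean R_i = (4.0 − 0.3 + 2.1 + 1.6 − 1.0) / 5 = 1.2800%
Mean R_m = (1.4 − 7.3 − 6.2 + 4.6 + 1.0) / 5 = -1.3000%
Σ(R_i − R̄_i)(R_m − R̄_m) = 9.4500  ⇒  Cov = 9.4500 / 4 = 2.3625
Σ(R_m − R̄_m)² = 107.4000  ⇒  Var(R_m) = 107.4000 / 4 = 26.8500
β = Cov / Var(R_m) = 2.3625 / 26.8500 = 0.0880
E(R) = R_f + β × MRP = 1.37% + 0.0880 × 7.42% = 2.02%

2.02%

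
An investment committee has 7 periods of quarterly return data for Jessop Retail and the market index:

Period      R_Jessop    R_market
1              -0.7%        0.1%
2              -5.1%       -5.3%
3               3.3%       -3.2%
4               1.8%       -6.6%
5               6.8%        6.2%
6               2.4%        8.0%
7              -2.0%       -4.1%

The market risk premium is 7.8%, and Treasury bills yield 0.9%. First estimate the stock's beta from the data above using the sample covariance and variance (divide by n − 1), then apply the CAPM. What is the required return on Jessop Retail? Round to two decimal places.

Mean R_i = (-0.7 − 5.1 + 3.3 + 1.8 + 6.8 + 2.4 − 2.0) / 7 = 0.9286%
Mean R_m = (0.1 − 5.3 − 3.2 − 6.6 + 6.2 + 8.0 − 4.1) / 7 = -0.7000%
Σ(R_i − R̄_i)(R_m − R̄_m) = 78.6300  ⇒  Cov = 78.6300 / 6 = 13.1050
Σ(R_m − R̄_m)² = 197.7200  ⇒  Var(R_m) = 197.7200 / 6 = 32.9533
β = Cov / Var(R_m) = 13.1050 / 32.9533 = 0.3977
E(R) = R_f + β × MRP = 0.9% + 0.3977 × 7.8% = 4.00%

4.00%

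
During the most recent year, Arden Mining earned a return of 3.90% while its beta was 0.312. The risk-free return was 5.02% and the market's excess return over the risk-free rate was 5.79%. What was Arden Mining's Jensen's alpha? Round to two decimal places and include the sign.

-2.93%

CAPM benchmark = R_f + β(R_m − R_f) = 5.02% + 0.312 × 5.79% = 6.82648%
α = actual − benchmark = 3.90% − 6.82648% = -2.93%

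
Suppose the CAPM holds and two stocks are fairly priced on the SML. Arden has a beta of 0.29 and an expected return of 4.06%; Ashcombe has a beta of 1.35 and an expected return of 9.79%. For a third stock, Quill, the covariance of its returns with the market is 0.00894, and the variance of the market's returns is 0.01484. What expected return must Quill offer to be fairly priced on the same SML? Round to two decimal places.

MRP = (9.79% − 4.06%) / (1.35 − 0.29) = 5.4057%
R_f = 4.06% − 0.29 × 5.4057% = 2.4923%
β_Quill = Cov / Var(R_m) = 0.00894 / 0.01484 = 0.6024
E(R_Quill) = R_f + β × MRP = 2.4923% + 0.6024 × 5.4057% = 5.75%

5.75%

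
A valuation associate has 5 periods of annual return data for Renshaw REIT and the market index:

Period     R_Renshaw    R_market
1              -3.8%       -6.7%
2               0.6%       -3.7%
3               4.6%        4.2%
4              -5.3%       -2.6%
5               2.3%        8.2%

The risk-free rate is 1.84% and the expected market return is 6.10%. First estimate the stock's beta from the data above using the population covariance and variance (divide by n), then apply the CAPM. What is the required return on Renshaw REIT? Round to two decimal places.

3.97%

Mean R_i = (-3.8 + 0.6 + 4.6 − 5.3 + 2.3) / 5 = -0.3200%
Mean R_m = (-6.7 − 3.7 + 4.2 − 2.6 + 8.2) / 5 = -0.1200%
Σ(R_i − R̄_i)(R_m − R̄_m) = 75.0080  ⇒  Cov = 75.0080 / 5 = 15.0016
Σ(R_m − R̄_m)² = 150.1480  ⇒  Var(R_m) = 150.1480 / 5 = 30.0296
β = Cov / Var(R_m) = 15.0016 / 30.0296 = 0.4996
MRP = 6.10% − 1.84% = 4.26%
E(R) = R_f + β × MRP = 1.84% + 0.4996 × 4.26% = 3.97%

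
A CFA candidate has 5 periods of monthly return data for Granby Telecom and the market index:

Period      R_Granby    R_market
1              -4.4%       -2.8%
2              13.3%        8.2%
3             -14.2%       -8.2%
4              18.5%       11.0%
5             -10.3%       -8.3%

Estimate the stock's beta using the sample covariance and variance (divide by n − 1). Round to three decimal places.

Mean R_i = (-4.4 + 13.3 − 14.2 + 18.5 − 10.3) / 5 = 0.5800%
Mean R_m = (-2.8 + 8.2 − 8.2 + 11.0 − 8.3) / 5 = -0.0200%
Σ(R_i − R̄_i)(R_m − R̄_m) = 526.8680  ⇒  Cov = 526.8680 / 4 = 131.7170
Σ(R_m − R̄_m)² = 332.2080  ⇒  Var(R_m) = 332.2080 / 4 = 83.0520
β = Cov / Var(R_m) = 131.7170 / 83.0520 = 1.5860

1.586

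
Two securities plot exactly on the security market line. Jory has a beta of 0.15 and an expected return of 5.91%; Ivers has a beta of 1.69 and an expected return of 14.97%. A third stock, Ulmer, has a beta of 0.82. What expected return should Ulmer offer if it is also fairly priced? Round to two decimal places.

MRP (SML slope) = (14.97% − 5.91%) / (1.69 − 0.15) = 9.06% / 1.54 = 5.8831%
R_f (intercept) = 5.91% − 0.15 × 5.8831% = 5.0275%
E(R_Ulmer) = R_f + β × MRP = 5.0275% + 0.82 × 5.8831% = 9.85%

9.85%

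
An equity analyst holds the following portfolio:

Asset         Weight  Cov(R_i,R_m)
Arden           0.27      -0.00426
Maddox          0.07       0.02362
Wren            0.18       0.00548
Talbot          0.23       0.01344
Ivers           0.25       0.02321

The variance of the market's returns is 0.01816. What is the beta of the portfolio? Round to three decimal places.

β_Arden = -0.00426 / 0.01816 = -0.2346
β_Maddox = 0.02362 / 0.01816 = 1.3007
β_Wren = 0.00548 / 0.01816 = 0.3018
β_Talbot = 0.01344 / 0.01816 = 0.7401
β_Ivers = 0.02321 / 0.01816 = 1.2781
β_P = Σ w_i β_i = 0.27×-0.2346 + 0.07×1.3007 + 0.18×0.3018 + 0.23×0.7401 + 0.25×1.2781 = 0.5718

0.572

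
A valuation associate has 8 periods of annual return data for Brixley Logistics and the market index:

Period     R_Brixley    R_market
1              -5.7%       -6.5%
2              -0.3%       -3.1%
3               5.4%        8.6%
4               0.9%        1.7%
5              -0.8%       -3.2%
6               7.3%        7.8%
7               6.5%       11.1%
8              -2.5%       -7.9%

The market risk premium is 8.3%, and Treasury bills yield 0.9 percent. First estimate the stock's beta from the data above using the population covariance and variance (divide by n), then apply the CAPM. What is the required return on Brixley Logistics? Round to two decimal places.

5.88%

Mean R_i = (-5.7 − 0.3 + 5.4 + 0.9 − 0.8 + 7.3 + 6.5 − 2.5) / 8 = 1.3500%
Mean R_m = (-6.5 − 3.1 + 8.6 + 1.7 − 3.2 + 7.8 + 11.1 − 7.9) / 8 = 1.0625%
Σ(R_i − R̄_i)(R_m − R̄_m) = 225.8750  ⇒  Cov = 225.8750 / 8 = 28.2344
Σ(R_m − R̄_m)² = 376.3788  ⇒  Var(R_m) = 376.3788 / 8 = 47.0474
β = Cov / Var(R_m) = 28.2344 / 47.0474 = 0.6001
E(R) = R_f + β × MRP = 0.9% + 0.6001 × 8.3% = 5.88%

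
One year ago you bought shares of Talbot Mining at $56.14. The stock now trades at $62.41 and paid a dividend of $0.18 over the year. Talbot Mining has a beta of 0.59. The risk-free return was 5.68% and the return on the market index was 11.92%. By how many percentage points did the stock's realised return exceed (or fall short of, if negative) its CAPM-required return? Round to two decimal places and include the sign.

+2.13%

Realised HPR = (P1 + D1 − P0) / P0 = (62.41 + 0.18 − 56.14) / 56.14 = 6.45 / 56.14 = 11.4891%
MRP = 11.92% − 5.68% = 6.24%
CAPM required = R_f + β·MRP = 5.68% + 0.59 × 6.24% = 9.3616%
α = realised − required = 11.4891% − 9.3616% = +2.13%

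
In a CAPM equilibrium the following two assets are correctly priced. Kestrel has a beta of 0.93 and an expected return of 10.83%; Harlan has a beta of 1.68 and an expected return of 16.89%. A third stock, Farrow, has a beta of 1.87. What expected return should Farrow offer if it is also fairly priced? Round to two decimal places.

18.43%

MRP (SML slope) = (16.89% − 10.83%) / (1.68 − 0.93) = 6.06% / 0.75 = 8.0800%
R_f (intercept) = 10.83% − 0.93 × 8.0800% = 3.3156%
E(R_Farrow) = R_f + β × MRP = 3.3156% + 1.87 × 8.0800% = 18.43%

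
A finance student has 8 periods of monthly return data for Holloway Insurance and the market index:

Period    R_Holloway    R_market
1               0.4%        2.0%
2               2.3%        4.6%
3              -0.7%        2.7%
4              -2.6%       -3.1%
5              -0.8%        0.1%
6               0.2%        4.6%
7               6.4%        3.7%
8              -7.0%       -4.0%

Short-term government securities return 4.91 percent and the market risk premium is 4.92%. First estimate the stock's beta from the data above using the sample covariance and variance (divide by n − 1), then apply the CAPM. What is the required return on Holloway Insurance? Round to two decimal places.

Mean R_i = (0.4 + 2.3 − 0.7 − 2.6 − 0.8 + 0.2 + 6.4 − 7.0) / 8 = -0.2250%
Mean R_m = (2.0 + 4.6 + 2.7 − 3.1 + 0.1 + 4.6 + 3.7 − 4.0) / 8 = 1.3250%
Σ(R_i − R̄_i)(R_m − R̄_m) = 72.4550  ⇒  Cov = 72.4550 / 7 = 10.3507
Σ(R_m − R̄_m)² = 78.8750  ⇒  Var(R_m) = 78.8750 / 7 = 11.2679
β = Cov / Var(R_m) = 10.3507 / 11.2679 = 0.9186
E(R) = R_f + β × MRP = 4.91% + 0.9186 × 4.92% = 9.43%

9.43%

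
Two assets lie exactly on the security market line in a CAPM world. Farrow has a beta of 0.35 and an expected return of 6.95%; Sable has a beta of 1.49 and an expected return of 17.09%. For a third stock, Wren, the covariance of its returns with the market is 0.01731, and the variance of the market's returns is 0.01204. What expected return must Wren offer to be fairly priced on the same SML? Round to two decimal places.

16.62%

MRP = (17.09% − 6.95%) / (1.49 − 0.35) = 8.8947%
R_f = 6.95% − 0.35 × 8.8947% = 3.8369%
β_Wren = Cov / Var(R_m) = 0.01731 / 0.01204 = 1.4377
E(R_Wren) = R_f + β × MRP = 3.8369% + 1.4377 × 8.8947% = 16.62%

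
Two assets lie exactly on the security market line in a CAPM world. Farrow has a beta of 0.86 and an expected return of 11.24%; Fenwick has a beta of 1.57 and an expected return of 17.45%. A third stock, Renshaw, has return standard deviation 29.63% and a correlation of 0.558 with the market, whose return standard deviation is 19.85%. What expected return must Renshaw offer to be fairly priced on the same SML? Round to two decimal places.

MRP = (17.45% − 11.24%) / (1.57 − 0.86) = 8.7465%
R_f = 11.24% − 0.86 × 8.7465% = 3.7180%
β_Renshaw = ρ·σ_i/σ_m = 0.558 × 29.63 / 19.85 = 0.8329
E(R_Renshaw) = R_f + β × MRP = 3.7180% + 0.8329 × 8.7465% = 11.00%

11.00%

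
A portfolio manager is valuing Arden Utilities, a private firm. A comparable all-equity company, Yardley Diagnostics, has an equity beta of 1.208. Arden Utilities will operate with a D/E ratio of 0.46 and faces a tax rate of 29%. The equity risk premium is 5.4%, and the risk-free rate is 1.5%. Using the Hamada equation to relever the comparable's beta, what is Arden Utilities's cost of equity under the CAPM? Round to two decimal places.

10.15%

β_L = β_U × [1 + (1 − t)(D/E)] = 1.208 × [1 + (1 − 0.29) × 0.46]
    = 1.208 × [1 + 0.71 × 0.46] = 1.208 × 1.3266 = 1.6025
E(R) = R_f + β_L × MRP = 1.5% + 1.6025 × 5.4% = 10.15%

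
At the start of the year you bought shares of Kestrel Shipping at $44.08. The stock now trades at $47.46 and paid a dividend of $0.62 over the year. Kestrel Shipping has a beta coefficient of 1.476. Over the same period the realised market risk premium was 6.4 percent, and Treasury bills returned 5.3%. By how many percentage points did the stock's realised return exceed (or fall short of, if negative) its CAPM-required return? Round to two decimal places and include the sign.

-5.67%

Realised HPR = (P1 + D1 − P0) / P0 = (47.46 + 0.62 − 44.08) / 44.08 = 4.00 / 44.08 = 9.0744%
CAPM required = R_f + β·MRP = 5.3% + 1.476 × 6.4% = 14.7464%
α = realised − required = 9.0744% − 14.7464% = -5.67%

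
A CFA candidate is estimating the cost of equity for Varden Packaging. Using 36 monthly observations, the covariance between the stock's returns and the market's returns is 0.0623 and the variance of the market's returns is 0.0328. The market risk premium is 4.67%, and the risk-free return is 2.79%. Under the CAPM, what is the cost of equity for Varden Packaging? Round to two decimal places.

β = Cov(R_i, R_m) / Var(R_m) = 0.0623 / 0.0328 = 1.8994
E(R) = R_f + β × MRP = 2.79% + 1.8994 × 4.67% = 11.66%

11.66%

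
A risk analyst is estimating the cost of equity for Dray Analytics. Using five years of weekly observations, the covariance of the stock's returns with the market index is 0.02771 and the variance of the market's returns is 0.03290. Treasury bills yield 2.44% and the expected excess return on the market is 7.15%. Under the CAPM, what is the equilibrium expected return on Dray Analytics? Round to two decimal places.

8.46%

β = Cov(R_i, R_m) / Var(R_m) = 0.02771 / 0.03290 = 0.8422
E(R) = R_f + β × MRP = 2.44% + 0.8422 × 7.15% = 8.46%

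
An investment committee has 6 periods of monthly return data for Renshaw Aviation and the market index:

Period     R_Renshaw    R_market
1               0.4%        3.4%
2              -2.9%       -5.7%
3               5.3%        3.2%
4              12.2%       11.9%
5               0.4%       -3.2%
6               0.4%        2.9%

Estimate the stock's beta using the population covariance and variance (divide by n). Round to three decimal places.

Mean R_i = (0.4 − 2.9 + 5.3 + 12.2 + 0.4 + 0.4) / 6 = 2.6333%
Mean R_m = (3.4 − 5.7 + 3.2 + 11.9 − 3.2 + 2.9) / 6 = 2.0833%
Σ(R_i − R̄_i)(R_m − R̄_m) = 146.9933  ⇒  Cov = 146.9933 / 6 = 24.4989
Σ(R_m − R̄_m)² = 188.5083  ⇒  Var(R_m) = 188.5083 / 6 = 31.4181
β = Cov / Var(R_m) = 24.4989 / 31.4181 = 0.7798

0.780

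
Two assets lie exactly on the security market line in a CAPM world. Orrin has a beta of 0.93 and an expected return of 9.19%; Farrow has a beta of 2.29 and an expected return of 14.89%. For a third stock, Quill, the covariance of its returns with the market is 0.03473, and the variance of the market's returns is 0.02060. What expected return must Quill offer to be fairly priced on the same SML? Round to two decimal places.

MRP = (14.89% − 9.19%) / (2.29 − 0.93) = 4.1912%
R_f = 9.19% − 0.93 × 4.1912% = 5.2922%
β_Quill = Cov / Var(R_m) = 0.03473 / 0.02060 = 1.6859
E(R_Quill) = R_f + β × MRP = 5.2922% + 1.6859 × 4.1912% = 12.36%

12.36%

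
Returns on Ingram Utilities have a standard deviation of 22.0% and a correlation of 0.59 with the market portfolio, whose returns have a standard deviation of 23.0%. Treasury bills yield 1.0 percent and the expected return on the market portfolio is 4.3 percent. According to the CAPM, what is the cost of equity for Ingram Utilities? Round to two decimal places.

β = ρ × σ_i / σ_m = 0.59 × 22.0% / 23.0% = 0.5643
MRP = 4.3% − 1.0% = 3.30%
E(R) = 1.0% + 0.5643 × 3.3% = 2.86%

2.86%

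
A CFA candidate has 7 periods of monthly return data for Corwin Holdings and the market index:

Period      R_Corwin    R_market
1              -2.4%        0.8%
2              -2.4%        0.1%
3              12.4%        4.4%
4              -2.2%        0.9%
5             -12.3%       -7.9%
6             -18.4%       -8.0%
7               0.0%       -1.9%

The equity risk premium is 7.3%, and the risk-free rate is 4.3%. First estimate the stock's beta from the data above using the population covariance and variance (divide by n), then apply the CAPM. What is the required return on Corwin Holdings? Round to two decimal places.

18.32%

Mean R_i = (-2.4 − 2.4 + 12.4 − 2.2 − 12.3 − 18.4 + 0.0) / 7 = -3.6143%
Mean R_m = (0.8 + 0.1 + 4.4 + 0.9 − 7.9 − 8.0 − 1.9) / 7 = -1.6571%
Σ(R_i − R̄_i)(R_m − R̄_m) = 252.8643  ⇒  Cov = 252.8643 / 7 = 36.1235
Σ(R_m − R̄_m)² = 131.6171  ⇒  Var(R_m) = 131.6171 / 7 = 18.8024
β = Cov / Var(R_m) = 36.1235 / 18.8024 = 1.9212
E(R) = R_f + β × MRP = 4.3% + 1.9212 × 7.3% = 18.32%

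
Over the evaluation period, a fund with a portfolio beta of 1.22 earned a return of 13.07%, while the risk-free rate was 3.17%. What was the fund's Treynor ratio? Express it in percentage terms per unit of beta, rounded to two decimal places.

Treynor = (R_P − R_f) / β_P = (13.07% − 3.17%) / 1.2200 = 9.90% / 1.2200 = 8.11%

8.11%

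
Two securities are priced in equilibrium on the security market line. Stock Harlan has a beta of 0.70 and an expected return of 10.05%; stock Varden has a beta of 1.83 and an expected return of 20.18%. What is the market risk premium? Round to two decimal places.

Both satisfy E(R) = R_f + β·MRP, so the slope of the SML is
MRP = (20.18% − 10.05%) / (1.83 − 0.70) = 10.13% / 1.13 = 8.9646%

8.96%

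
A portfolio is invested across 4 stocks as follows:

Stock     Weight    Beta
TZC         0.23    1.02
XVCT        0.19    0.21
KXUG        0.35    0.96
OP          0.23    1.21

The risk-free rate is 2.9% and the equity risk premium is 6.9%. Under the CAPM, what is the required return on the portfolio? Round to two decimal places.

9.03%

β_P = Σ w_i β_i = 0.23×1.02 + 0.19×0.21 + 0.35×0.96 + 0.23×1.21 = 0.8888
E(R_P) = R_f + β_P × MRP = 2.9% + 0.8888 × 6.9% = 9.03%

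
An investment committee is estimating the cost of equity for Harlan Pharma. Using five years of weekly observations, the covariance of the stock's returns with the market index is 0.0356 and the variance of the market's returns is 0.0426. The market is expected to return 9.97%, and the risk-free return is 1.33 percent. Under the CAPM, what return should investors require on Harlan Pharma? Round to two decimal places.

8.55%

β = Cov(R_i, R_m) / Var(R_m) = 0.0356 / 0.0426 = 0.8357
MRP = 9.97% − 1.33% = 8.64%
E(R) = R_f + β × MRP = 1.33% + 0.8357 × 8.64% = 8.55%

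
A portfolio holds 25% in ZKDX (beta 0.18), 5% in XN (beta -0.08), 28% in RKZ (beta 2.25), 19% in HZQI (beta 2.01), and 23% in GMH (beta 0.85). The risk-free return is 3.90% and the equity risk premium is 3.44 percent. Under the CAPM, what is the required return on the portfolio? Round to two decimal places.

8.19%

β_P = Σ w_i β_i = 0.25×0.18 + 0.05×-0.08 + 0.28×2.25 + 0.19×2.01 + 0.23×0.85 = 1.2484
E(R_P) = R_f + β_P × MRP = 3.90% + 1.2484 × 3.44% = 8.19%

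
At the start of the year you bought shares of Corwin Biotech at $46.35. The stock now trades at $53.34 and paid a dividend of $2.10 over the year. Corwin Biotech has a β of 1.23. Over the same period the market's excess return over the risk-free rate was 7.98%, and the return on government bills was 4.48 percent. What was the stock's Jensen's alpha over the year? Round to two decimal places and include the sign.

+5.32%

Realised HPR = (P1 + D1 − P0) / P0 = (53.34 + 2.10 − 46.35) / 46.35 = 9.09 / 46.35 = 19.6117%
CAPM required = R_f + β·MRP = 4.48% + 1.23 × 7.98% = 14.2954%
α = realised − required = 19.6117% − 14.2954% = +5.32%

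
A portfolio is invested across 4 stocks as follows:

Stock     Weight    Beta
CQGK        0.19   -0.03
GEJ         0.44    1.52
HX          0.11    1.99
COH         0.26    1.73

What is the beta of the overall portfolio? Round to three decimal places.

1.332

β_P = Σ w_i β_i = 0.19×-0.03 + 0.44×1.52 + 0.11×1.99 + 0.26×1.73 = 1.3318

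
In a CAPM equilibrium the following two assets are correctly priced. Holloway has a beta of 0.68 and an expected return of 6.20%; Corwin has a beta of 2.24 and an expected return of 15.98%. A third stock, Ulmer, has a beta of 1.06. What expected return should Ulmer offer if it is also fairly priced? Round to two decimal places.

8.58%

MRP (SML slope) = (15.98% − 6.20%) / (2.24 − 0.68) = 9.78% / 1.56 = 6.2692%
R_f (intercept) = 6.20% − 0.68 × 6.2692% = 1.9369%
E(R_Ulmer) = R_f + β × MRP = 1.9369% + 1.06 × 6.2692% = 8.58%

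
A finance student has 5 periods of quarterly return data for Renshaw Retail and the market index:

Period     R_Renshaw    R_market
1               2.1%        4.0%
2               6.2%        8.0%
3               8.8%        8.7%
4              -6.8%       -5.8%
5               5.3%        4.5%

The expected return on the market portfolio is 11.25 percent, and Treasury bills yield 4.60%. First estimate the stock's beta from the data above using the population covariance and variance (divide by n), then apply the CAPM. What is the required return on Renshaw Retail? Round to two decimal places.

Mean R_i = (2.1 + 6.2 + 8.8 − 6.8 + 5.3) / 5 = 3.1200%
Mean R_m = (4.0 + 8.0 + 8.7 − 5.8 + 4.5) / 5 = 3.8800%
Σ(R_i − R̄_i)(R_m − R̄_m) = 137.3220  ⇒  Cov = 137.3220 / 5 = 27.4644
Σ(R_m − R̄_m)² = 134.3080  ⇒  Var(R_m) = 134.3080 / 5 = 26.8616
β = Cov / Var(R_m) = 27.4644 / 26.8616 = 1.0224
MRP = 11.25% − 4.60% = 6.65%
E(R) = R_f + β × MRP = 4.60% + 1.0224 × 6.65% = 11.40%

11.40%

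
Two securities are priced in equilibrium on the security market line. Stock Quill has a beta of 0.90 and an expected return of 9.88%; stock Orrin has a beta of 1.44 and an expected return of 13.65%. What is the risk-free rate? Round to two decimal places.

Both satisfy E(R) = R_f + β·MRP, so the slope of the SML is
MRP = (13.65% − 9.88%) / (1.44 − 0.90) = 3.77% / 0.54 = 6.9815%
R_f = E(R_Quill) − β_Quill·MRP = 9.88% − 0.90 × 6.9815% = 3.5967%

3.60%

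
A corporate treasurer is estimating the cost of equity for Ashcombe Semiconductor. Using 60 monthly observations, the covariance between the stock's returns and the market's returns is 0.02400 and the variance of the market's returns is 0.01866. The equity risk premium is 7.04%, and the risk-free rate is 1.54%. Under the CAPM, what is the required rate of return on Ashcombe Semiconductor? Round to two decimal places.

β = Cov(R_i, R_m) / Var(R_m) = 0.02400 / 0.01866 = 1.2862
E(R) = R_f + β × MRP = 1.54% + 1.2862 × 7.04% = 10.59%

10.59%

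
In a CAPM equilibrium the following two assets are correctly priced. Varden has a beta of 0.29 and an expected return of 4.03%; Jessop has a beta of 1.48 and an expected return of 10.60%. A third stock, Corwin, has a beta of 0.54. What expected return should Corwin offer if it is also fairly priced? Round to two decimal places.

MRP (SML slope) = (10.60% − 4.03%) / (1.48 − 0.29) = 6.57% / 1.19 = 5.5210%
R_f (intercept) = 4.03% − 0.29 × 5.5210% = 2.4289%
E(R_Corwin) = R_f + β × MRP = 2.4289% + 0.54 × 5.5210% = 5.41%

5.41%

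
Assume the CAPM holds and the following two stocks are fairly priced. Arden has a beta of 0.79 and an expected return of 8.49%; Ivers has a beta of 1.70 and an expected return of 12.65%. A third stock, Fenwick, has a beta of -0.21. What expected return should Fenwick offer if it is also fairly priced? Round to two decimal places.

MRP (SML slope) = (12.65% − 8.49%) / (1.70 − 0.79) = 4.16% / 0.91 = 4.5714%
R_f (intercept) = 8.49% − 0.79 × 4.5714% = 4.8786%
E(R_Fenwick) = R_f + β × MRP = 4.8786% + -0.21 × 4.5714% = 3.92%

3.92%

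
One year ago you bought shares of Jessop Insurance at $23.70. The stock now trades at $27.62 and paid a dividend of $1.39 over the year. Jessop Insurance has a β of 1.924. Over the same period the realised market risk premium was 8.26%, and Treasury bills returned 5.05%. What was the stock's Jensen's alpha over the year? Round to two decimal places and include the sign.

Realised HPR = (P1 + D1 − P0) / P0 = (27.62 + 1.39 − 23.70) / 23.70 = 5.31 / 23.70 = 22.4051%
CAPM required = R_f + β·MRP = 5.05% + 1.924 × 8.26% = 20.94224%
α = realised − required = 22.4051% − 20.94224% = +1.46%

+1.46%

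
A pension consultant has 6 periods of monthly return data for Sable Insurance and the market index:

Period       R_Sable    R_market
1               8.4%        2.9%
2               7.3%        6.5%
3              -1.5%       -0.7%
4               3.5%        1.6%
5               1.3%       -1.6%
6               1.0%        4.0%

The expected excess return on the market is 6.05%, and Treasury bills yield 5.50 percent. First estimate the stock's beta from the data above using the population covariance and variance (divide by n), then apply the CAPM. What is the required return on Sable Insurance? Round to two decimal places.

10.57%

Mean R_i = (8.4 + 7.3 − 1.5 + 3.5 + 1.3 + 1.0) / 6 = 3.3333%
Mean R_m = (2.9 + 6.5 − 0.7 + 1.6 − 1.6 + 4.0) / 6 = 2.1167%
Σ(R_i − R̄_i)(R_m − R̄_m) = 38.0467  ⇒  Cov = 38.0467 / 6 = 6.3411
Σ(R_m − R̄_m)² = 45.3883  ⇒  Var(R_m) = 45.3883 / 6 = 7.5647
β = Cov / Var(R_m) = 6.3411 / 7.5647 = 0.8382
E(R) = R_f + β × MRP = 5.50% + 0.8382 × 6.05% = 10.57%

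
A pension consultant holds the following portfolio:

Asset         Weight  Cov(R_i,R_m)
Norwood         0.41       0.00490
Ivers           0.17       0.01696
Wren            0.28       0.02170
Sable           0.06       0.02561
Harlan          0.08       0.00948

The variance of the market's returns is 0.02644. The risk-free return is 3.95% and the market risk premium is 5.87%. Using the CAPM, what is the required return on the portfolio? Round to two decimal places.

β_Norwood = 0.00490 / 0.02644 = 0.1853
β_Ivers = 0.01696 / 0.02644 = 0.6415
β_Wren = 0.02170 / 0.02644 = 0.8207
β_Sable = 0.02561 / 0.02644 = 0.9686
β_Harlan = 0.00948 / 0.02644 = 0.3585
β_P = Σ w_i β_i = 0.41×0.1853 + 0.17×0.6415 + 0.28×0.8207 + 0.06×0.9686 + 0.08×0.3585 = 0.5016
E(R_P) = R_f + β_P × MRP = 3.95% + 0.5016 × 5.87% = 6.89%

6.89%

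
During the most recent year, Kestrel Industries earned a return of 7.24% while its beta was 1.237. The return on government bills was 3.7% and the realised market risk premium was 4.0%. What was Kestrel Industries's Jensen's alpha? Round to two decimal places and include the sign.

CAPM benchmark = R_f + β(R_m − R_f) = 3.7% + 1.237 × 4.0% = 8.6480%
α = actual − benchmark = 7.24% − 8.6480% = -1.41%

-1.41%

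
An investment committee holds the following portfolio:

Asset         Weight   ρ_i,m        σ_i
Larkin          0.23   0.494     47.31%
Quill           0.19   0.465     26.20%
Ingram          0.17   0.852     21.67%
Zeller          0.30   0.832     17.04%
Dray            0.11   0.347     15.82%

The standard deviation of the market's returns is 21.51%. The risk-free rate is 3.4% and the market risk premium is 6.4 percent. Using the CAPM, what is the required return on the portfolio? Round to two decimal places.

8.07%

β_Larkin = 0.494 × 47.31% / 21.51% = 1.0865
β_Quill = 0.465 × 26.20% / 21.51% = 0.5664
β_Ingram = 0.852 × 21.67% / 21.51% = 0.8583
β_Zeller = 0.832 × 17.04% / 21.51% = 0.6591
β_Dray = 0.347 × 15.82% / 21.51% = 0.2552
β_P = Σ w_i β_i = 0.23×1.0865 + 0.19×0.5664 + 0.17×0.8583 + 0.30×0.6591 + 0.11×0.2552 = 0.7292
E(R_P) = R_f + β_P × MRP = 3.4% + 0.7292 × 6.4% = 8.07%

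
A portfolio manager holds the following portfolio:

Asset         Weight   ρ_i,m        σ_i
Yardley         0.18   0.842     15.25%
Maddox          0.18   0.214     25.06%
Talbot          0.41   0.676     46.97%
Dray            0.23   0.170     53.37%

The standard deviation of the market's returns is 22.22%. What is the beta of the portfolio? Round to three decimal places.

0.827

β_Yardley = 0.842 × 15.25% / 22.22% = 0.5779
β_Maddox = 0.214 × 25.06% / 22.22% = 0.2414
β_Talbot = 0.676 × 46.97% / 22.22% = 1.4290
β_Dray = 0.170 × 53.37% / 22.22% = 0.4083
β_P = Σ w_i β_i = 0.18×0.5779 + 0.18×0.2414 + 0.41×1.4290 + 0.23×0.4083 = 0.8273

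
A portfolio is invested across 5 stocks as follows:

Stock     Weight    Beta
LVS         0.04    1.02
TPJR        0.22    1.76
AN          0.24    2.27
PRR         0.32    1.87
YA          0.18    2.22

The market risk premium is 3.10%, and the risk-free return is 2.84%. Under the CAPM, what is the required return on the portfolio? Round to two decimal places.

β_P = Σ w_i β_i = 0.04×1.02 + 0.22×1.76 + 0.24×2.27 + 0.32×1.87 + 0.18×2.22 = 1.9708
E(R_P) = R_f + β_P × MRP = 2.84% + 1.9708 × 3.10% = 8.95%

8.95%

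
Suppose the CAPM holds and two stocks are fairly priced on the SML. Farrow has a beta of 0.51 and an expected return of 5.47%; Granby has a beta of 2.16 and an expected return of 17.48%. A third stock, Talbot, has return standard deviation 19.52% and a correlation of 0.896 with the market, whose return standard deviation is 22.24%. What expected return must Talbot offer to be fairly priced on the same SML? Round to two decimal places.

MRP = (17.48% − 5.47%) / (2.16 − 0.51) = 7.2788%
R_f = 5.47% − 0.51 × 7.2788% = 1.7578%
β_Talbot = ρ·σ_i/σ_m = 0.896 × 19.52 / 22.24 = 0.7864
E(R_Talbot) = R_f + β × MRP = 1.7578% + 0.7864 × 7.2788% = 7.48%

7.48%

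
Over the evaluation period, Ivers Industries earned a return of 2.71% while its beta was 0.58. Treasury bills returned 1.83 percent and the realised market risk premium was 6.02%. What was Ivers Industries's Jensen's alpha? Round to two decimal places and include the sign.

CAPM benchmark = R_f + β(R_m − R_f) = 1.83% + 0.58 × 6.02% = 5.3216%
α = actual − benchmark = 2.71% − 5.3216% = -2.61%

-2.61%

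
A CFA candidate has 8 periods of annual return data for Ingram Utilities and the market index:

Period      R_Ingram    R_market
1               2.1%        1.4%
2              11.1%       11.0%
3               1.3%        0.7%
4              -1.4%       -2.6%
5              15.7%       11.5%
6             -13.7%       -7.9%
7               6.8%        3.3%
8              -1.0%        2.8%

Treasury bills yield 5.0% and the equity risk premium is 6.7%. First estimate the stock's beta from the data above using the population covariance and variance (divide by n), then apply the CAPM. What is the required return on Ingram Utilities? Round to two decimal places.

Mean R_i = (2.1 + 11.1 + 1.3 − 1.4 + 15.7 − 13.7 + 6.8 − 1.0) / 8 = 2.6125%
Mean R_m = (1.4 + 11.0 + 0.7 − 2.6 + 11.5 − 7.9 + 3.3 + 2.8) / 8 = 2.5250%
Σ(R_i − R̄_i)(R_m − R̄_m) = 385.2375  ⇒  Cov = 385.2375 / 8 = 48.1547
Σ(R_m − R̄_m)² = 292.5950  ⇒  Var(R_m) = 292.5950 / 8 = 36.5744
β = Cov / Var(R_m) = 48.1547 / 36.5744 = 1.3166
E(R) = R_f + β × MRP = 5.0% + 1.3166 × 6.7% = 13.82%

13.82%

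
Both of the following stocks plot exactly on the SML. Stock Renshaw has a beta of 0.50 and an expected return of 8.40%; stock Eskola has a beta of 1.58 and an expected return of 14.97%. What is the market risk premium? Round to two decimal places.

6.08%

Both satisfy E(R) = R_f + β·MRP, so the slope of the SML is
MRP = (14.97% − 8.40%) / (1.58 − 0.50) = 6.57% / 1.08 = 6.0833%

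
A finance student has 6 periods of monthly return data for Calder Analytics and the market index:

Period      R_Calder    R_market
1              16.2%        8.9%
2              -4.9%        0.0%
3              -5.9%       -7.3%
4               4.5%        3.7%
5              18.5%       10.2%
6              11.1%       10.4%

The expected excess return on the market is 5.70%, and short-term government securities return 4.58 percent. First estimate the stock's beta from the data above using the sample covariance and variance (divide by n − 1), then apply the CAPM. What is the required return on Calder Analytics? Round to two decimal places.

Mean R_i = (16.2 − 4.9 − 5.9 + 4.5 + 18.5 + 11.1) / 6 = 6.5833%
Mean R_m = (8.9 + 0.0 − 7.3 + 3.7 + 10.2 + 10.4) / 6 = 4.3167%
Σ(R_i − R̄_i)(R_m − R̄_m) = 337.5317  ⇒  Cov = 337.5317 / 5 = 67.5063
Σ(R_m − R̄_m)² = 246.5883  ⇒  Var(R_m) = 246.5883 / 5 = 49.3177
β = Cov / Var(R_m) = 67.5063 / 49.3177 = 1.3688
E(R) = R_f + β × MRP = 4.58% + 1.3688 × 5.70% = 12.38%

12.38%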